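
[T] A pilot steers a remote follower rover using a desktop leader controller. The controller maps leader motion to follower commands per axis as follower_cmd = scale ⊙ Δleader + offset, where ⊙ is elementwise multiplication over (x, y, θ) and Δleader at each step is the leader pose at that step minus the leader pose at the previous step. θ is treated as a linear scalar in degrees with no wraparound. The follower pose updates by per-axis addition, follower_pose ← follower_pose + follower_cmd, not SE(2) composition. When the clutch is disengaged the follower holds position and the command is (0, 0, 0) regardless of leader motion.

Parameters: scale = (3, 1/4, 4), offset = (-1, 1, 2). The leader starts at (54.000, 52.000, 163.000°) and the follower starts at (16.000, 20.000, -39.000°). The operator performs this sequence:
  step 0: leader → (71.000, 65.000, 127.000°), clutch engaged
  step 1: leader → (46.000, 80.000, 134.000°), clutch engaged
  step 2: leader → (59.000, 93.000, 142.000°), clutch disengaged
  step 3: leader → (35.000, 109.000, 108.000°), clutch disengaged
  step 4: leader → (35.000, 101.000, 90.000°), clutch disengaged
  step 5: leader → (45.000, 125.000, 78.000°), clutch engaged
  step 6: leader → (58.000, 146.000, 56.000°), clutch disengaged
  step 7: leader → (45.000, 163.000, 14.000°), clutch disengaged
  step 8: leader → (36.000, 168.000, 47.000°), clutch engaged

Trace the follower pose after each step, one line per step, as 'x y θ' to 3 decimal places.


step 0: Δleader=(17.000, 13.000, -36.000°), engaged; cmd=(50.000, 4.250, -142.000°) → follower=(66.000, 24.250, -181.000°)
step 1: Δleader=(-25.000, 15.000, 7.000°), engaged; cmd=(-76.000, 4.750, 30.000°) → follower=(-10.000, 29.000, -151.000°)
step 2: Δleader=(13.000, 13.000, 8.000°), disengaged; cmd=(0,0,0) → follower holds at (-10.000, 29.000, -151.000°)
step 3: Δleader=(-24.000, 16.000, -34.000°), disengaged; cmd=(0,0,0) → follower holds at (-10.000, 29.000, -151.000°)
step 4: Δleader=(0.000, -8.000, -18.000°), disengaged; cmd=(0,0,0) → follower holds at (-10.000, 29.000, -151.000°)
step 5: Δleader=(10.000, 24.000, -12.000°), engaged; cmd=(29.000, 7.000, -46.000°) → follower=(19.000, 36.000, -197.000°)
step 6: Δleader=(13.000, 21.000, -22.000°), disengaged; cmd=(0,0,0) → follower holds at (19.000, 36.000, -197.000°)
step 7: Δleader=(-13.000, 17.000, -42.000°), disengaged; cmd=(0,0,0) → follower holds at (19.000, 36.000, -197.000°)
step 8: Δleader=(-9.000, 5.000, 33.000°), engaged; cmd=(-28.000, 2.250, 134.000°) → follower=(-9.000, 38.250, -63.000°)

66.000 24.250 -181.000
-10.000 29.000 -151.000
-10.000 29.000 -151.000
-10.000 29.000 -151.000
-10.000 29.000 -151.000
19.000 36.000 -197.000
19.000 36.000 -197.000
19.000 36.000 -197.000
-9.000 38.250 -63.000


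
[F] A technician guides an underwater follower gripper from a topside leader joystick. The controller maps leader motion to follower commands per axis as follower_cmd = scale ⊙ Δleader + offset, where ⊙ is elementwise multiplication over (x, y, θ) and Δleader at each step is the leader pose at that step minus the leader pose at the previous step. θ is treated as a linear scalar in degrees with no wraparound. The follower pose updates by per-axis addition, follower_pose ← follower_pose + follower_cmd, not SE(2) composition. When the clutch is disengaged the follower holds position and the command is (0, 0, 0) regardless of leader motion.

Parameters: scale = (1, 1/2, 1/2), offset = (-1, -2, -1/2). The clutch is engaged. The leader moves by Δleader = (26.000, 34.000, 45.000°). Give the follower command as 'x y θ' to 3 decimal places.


axis x: 1·26.000 + -1 = 25.000
axis y: 1/2·34.000 + -2 = 15.000
axis θ: 1/2·45.000 + -1/2 = 22.000

25.000 15.000 22.000


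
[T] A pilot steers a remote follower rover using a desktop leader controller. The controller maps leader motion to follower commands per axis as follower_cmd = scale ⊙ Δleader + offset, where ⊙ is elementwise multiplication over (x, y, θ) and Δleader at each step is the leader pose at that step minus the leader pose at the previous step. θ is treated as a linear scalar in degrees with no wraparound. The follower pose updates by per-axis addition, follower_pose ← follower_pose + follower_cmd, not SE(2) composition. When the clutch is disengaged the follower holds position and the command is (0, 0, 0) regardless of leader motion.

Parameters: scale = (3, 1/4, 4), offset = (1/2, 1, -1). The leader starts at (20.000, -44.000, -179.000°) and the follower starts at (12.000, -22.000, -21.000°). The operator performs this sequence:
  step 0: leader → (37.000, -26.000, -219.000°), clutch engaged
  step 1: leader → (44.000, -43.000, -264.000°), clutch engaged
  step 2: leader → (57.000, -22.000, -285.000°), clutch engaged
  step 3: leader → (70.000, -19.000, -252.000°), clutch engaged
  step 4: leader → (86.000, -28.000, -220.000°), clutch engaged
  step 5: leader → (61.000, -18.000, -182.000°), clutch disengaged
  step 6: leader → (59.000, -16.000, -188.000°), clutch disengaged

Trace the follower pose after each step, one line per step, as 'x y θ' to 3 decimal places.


63.500 -16.500 -182.000
85.000 -19.750 -363.000
124.500 -13.500 -448.000
164.000 -11.750 -317.000
212.500 -13.000 -190.000
212.500 -13.000 -190.000
212.500 -13.000 -190.000

step 0: Δleader=(17.000, 18.000, -40.000°), engaged; cmd=(51.500, 5.500, -161.000°) → follower=(63.500, -16.500, -182.000°)
step 1: Δleader=(7.000, -17.000, -45.000°), engaged; cmd=(21.500, -3.250, -181.000°) → follower=(85.000, -19.750, -363.000°)
step 2: Δleader=(13.000, 21.000, -21.000°), engaged; cmd=(39.500, 6.250, -85.000°) → follower=(124.500, -13.500, -448.000°)
step 3: Δleader=(13.000, 3.000, 33.000°), engaged; cmd=(39.500, 1.750, 131.000°) → follower=(164.000, -11.750, -317.000°)
step 4: Δleader=(16.000, -9.000, 32.000°), engaged; cmd=(48.500, -1.250, 127.000°) → follower=(212.500, -13.000, -190.000°)
step 5: Δleader=(-25.000, 10.000, 38.000°), disengaged; cmd=(0,0,0) → follower holds at (212.500, -13.000, -190.000°)
step 6: Δleader=(-2.000, 2.000, -6.000°), disengaged; cmd=(0,0,0) → follower holds at (212.500, -13.000, -190.000°)


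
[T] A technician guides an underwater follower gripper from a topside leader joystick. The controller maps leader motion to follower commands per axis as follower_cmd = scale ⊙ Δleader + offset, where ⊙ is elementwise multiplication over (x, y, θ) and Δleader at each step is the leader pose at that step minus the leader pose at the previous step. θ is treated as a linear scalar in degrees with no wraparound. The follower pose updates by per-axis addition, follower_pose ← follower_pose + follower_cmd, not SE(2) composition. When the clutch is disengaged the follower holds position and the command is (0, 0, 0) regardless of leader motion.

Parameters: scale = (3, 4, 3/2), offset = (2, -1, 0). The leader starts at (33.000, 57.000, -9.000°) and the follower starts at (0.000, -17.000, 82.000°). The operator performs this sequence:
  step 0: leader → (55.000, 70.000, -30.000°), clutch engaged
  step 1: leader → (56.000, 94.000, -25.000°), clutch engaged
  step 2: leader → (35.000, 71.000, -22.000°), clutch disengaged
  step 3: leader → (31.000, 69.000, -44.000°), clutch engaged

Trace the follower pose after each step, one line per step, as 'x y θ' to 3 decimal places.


step 0: Δleader=(22.000, 13.000, -21.000°), engaged; cmd=(68.000, 51.000, -31.500°) → follower=(68.000, 34.000, 50.500°)
step 1: Δleader=(1.000, 24.000, 5.000°), engaged; cmd=(5.000, 95.000, 7.500°) → follower=(73.000, 129.000, 58.000°)
step 2: Δleader=(-21.000, -23.000, 3.000°), disengaged; cmd=(0,0,0) → follower holds at (73.000, 129.000, 58.000°)
step 3: Δleader=(-4.000, -2.000, -22.000°), engaged; cmd=(-10.000, -9.000, -33.000°) → follower=(63.000, 120.000, 25.000°)

68.000 34.000 50.500
73.000 129.000 58.000
73.000 129.000 58.000
63.000 120.000 25.000


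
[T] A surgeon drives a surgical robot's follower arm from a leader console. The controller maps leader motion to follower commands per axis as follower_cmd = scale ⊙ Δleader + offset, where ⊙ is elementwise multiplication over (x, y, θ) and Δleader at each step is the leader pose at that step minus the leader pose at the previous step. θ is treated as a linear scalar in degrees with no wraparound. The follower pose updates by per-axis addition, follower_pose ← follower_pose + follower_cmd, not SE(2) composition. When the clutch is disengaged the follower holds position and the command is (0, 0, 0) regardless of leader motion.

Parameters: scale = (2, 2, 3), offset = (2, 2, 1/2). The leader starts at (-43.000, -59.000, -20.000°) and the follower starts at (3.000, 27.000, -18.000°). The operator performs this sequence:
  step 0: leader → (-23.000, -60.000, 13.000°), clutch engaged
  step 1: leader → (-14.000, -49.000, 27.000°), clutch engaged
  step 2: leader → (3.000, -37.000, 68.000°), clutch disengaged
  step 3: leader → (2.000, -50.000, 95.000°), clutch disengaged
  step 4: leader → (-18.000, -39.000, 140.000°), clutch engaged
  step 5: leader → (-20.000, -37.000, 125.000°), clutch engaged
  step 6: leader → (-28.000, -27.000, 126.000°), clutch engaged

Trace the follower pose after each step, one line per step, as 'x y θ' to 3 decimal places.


45.000 27.000 81.500
65.000 51.000 124.000
65.000 51.000 124.000
65.000 51.000 124.000
27.000 75.000 259.500
25.000 81.000 215.000
11.000 103.000 218.500

step 0: Δleader=(20.000, -1.000, 33.000°), engaged; cmd=(42.000, 0.000, 99.500°) → follower=(45.000, 27.000, 81.500°)
step 1: Δleader=(9.000, 11.000, 14.000°), engaged; cmd=(20.000, 24.000, 42.500°) → follower=(65.000, 51.000, 124.000°)
step 2: Δleader=(17.000, 12.000, 41.000°), disengaged; cmd=(0,0,0) → follower holds at (65.000, 51.000, 124.000°)
step 3: Δleader=(-1.000, -13.000, 27.000°), disengaged; cmd=(0,0,0) → follower holds at (65.000, 51.000, 124.000°)
step 4: Δleader=(-20.000, 11.000, 45.000°), engaged; cmd=(-38.000, 24.000, 135.500°) → follower=(27.000, 75.000, 259.500°)
step 5: Δleader=(-2.000, 2.000, -15.000°), engaged; cmd=(-2.000, 6.000, -44.500°) → follower=(25.000, 81.000, 215.000°)
step 6: Δleader=(-8.000, 10.000, 1.000°), engaged; cmd=(-14.000, 22.000, 3.500°) → follower=(11.000, 103.000, 218.500°)


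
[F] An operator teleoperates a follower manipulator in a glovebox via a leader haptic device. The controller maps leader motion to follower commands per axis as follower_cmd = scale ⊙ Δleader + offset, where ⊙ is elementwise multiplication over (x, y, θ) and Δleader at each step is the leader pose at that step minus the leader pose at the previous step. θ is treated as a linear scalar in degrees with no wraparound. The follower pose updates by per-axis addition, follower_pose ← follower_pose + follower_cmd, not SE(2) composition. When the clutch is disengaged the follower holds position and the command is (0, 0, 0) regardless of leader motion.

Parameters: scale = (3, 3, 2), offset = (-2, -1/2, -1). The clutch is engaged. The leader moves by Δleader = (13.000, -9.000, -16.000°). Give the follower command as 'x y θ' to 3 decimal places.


axis x: 3·13.000 + -2 = 37.000
axis y: 3·-9.000 + -1/2 = -27.500
axis θ: 2·-16.000 + -1 = -33.000

37.000 -27.500 -33.000


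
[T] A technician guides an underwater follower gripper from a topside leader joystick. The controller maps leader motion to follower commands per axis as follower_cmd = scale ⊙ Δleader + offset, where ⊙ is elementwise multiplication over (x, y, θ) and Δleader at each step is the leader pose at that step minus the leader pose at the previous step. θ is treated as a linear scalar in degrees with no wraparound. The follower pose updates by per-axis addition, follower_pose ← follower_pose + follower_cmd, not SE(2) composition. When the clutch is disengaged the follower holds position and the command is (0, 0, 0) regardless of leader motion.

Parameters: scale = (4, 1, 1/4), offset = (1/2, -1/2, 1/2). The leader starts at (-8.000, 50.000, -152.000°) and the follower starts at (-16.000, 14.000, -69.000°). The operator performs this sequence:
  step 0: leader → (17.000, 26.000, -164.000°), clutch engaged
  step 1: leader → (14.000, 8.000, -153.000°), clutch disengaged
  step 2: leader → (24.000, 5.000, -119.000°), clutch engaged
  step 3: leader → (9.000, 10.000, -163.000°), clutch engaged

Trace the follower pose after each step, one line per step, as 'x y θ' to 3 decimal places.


step 0: Δleader=(25.000, -24.000, -12.000°), engaged; cmd=(100.500, -24.500, -2.500°) → follower=(84.500, -10.500, -71.500°)
step 1: Δleader=(-3.000, -18.000, 11.000°), disengaged; cmd=(0,0,0) → follower holds at (84.500, -10.500, -71.500°)
step 2: Δleader=(10.000, -3.000, 34.000°), engaged; cmd=(40.500, -3.500, 9.000°) → follower=(125.000, -14.000, -62.500°)
step 3: Δleader=(-15.000, 5.000, -44.000°), engaged; cmd=(-59.500, 4.500, -10.500°) → follower=(65.500, -9.500, -73.000°)

84.500 -10.500 -71.500
84.500 -10.500 -71.500
125.000 -14.000 -62.500
65.500 -9.500 -73.000


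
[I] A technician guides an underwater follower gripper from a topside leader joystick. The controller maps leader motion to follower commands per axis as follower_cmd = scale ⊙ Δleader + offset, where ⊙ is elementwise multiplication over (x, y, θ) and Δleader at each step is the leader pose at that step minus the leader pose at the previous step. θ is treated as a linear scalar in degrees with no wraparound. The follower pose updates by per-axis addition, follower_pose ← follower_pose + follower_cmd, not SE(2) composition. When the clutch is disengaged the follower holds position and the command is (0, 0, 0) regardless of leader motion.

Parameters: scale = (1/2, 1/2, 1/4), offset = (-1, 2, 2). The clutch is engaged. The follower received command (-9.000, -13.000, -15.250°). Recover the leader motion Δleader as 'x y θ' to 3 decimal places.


-16.000 -30.000 -69.000

axis x: (-9.000 − -1) / (1/2) = -16.000
axis y: (-13.000 − 2) / (1/2) = -30.000
axis θ: (-15.250 − 2) / (1/4) = -69.000


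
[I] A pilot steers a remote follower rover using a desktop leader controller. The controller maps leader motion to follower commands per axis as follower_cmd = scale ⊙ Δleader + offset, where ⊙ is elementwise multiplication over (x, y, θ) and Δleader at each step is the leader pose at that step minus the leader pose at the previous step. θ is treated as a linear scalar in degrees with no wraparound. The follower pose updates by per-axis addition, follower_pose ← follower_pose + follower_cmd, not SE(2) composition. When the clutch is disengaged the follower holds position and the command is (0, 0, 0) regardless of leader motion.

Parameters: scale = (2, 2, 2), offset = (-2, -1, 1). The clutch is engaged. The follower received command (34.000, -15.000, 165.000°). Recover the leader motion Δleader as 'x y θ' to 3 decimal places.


axis x: (34.000 − -2) / (2) = 18.000
axis y: (-15.000 − -1) / (2) = -7.000
axis θ: (165.000 − 1) / (2) = 82.000

18.000 -7.000 82.000


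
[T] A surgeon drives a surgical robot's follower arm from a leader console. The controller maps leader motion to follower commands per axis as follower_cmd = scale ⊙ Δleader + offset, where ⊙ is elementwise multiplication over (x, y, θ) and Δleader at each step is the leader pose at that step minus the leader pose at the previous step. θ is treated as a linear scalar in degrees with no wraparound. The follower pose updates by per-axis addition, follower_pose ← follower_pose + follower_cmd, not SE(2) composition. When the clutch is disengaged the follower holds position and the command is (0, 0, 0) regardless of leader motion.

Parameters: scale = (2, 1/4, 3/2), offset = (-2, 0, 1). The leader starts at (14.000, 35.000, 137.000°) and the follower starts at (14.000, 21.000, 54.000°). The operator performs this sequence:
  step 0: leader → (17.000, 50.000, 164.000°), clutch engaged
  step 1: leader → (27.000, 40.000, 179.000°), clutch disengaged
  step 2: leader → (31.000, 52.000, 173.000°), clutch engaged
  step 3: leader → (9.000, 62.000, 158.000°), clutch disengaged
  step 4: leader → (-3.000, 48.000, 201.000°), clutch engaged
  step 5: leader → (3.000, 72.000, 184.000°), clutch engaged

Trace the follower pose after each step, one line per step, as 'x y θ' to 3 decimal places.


18.000 24.750 95.500
18.000 24.750 95.500
24.000 27.750 87.500
24.000 27.750 87.500
-2.000 24.250 153.000
8.000 30.250 128.500

step 0: Δleader=(3.000, 15.000, 27.000°), engaged; cmd=(4.000, 3.750, 41.500°) → follower=(18.000, 24.750, 95.500°)
step 1: Δleader=(10.000, -10.000, 15.000°), disengaged; cmd=(0,0,0) → follower holds at (18.000, 24.750, 95.500°)
step 2: Δleader=(4.000, 12.000, -6.000°), engaged; cmd=(6.000, 3.000, -8.000°) → follower=(24.000, 27.750, 87.500°)
step 3: Δleader=(-22.000, 10.000, -15.000°), disengaged; cmd=(0,0,0) → follower holds at (24.000, 27.750, 87.500°)
step 4: Δleader=(-12.000, -14.000, 43.000°), engaged; cmd=(-26.000, -3.500, 65.500°) → follower=(-2.000, 24.250, 153.000°)
step 5: Δleader=(6.000, 24.000, -17.000°), engaged; cmd=(10.000, 6.000, -24.500°) → follower=(8.000, 30.250, 128.500°)


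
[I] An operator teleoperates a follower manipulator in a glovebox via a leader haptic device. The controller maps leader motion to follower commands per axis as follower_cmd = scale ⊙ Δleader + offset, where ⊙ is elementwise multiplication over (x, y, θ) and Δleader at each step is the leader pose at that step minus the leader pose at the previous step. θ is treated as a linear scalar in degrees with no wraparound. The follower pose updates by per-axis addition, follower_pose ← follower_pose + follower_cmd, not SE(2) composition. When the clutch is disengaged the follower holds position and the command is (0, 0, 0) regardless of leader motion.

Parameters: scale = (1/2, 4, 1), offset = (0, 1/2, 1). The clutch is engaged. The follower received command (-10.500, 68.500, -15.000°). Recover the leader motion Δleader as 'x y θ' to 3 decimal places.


-21.000 17.000 -16.000

axis x: (-10.500 − 0) / (1/2) = -21.000
axis y: (68.500 − 1/2) / (4) = 17.000
axis θ: (-15.000 − 1) / (1) = -16.000


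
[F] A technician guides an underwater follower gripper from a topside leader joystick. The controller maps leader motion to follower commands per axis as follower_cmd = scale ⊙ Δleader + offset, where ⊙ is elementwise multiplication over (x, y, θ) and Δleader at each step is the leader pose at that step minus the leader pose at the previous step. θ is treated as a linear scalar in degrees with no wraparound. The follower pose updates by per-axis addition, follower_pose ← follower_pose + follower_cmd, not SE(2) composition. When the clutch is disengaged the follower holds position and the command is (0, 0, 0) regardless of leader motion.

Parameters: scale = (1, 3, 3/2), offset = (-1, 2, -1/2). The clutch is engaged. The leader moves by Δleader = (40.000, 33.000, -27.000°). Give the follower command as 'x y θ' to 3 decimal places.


39.000 101.000 -41.000

axis x: 1·40.000 + -1 = 39.000
axis y: 3·33.000 + 2 = 101.000
axis θ: 3/2·-27.000 + -1/2 = -41.000


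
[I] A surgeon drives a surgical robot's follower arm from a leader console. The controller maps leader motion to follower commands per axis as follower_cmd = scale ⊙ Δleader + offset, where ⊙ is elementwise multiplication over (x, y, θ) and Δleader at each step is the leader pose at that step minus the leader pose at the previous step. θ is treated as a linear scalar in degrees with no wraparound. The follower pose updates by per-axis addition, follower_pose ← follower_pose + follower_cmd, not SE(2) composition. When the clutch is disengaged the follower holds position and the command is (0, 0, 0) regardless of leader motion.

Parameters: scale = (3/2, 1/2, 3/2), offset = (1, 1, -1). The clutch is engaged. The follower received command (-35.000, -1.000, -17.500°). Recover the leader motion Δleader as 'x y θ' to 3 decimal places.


axis x: (-35.000 − 1) / (3/2) = -24.000
axis y: (-1.000 − 1) / (1/2) = -4.000
axis θ: (-17.500 − -1) / (3/2) = -11.000

-24.000 -4.000 -11.000


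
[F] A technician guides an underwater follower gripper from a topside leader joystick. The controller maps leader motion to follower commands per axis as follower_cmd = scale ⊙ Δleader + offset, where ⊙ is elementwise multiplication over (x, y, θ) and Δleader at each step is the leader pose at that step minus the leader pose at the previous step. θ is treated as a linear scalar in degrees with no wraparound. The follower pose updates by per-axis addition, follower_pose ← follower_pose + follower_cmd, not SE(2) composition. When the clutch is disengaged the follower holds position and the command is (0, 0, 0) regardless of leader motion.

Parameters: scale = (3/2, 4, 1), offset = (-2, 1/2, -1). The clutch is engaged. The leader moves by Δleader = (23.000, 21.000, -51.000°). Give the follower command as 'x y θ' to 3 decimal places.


32.500 84.500 -52.000

axis x: 3/2·23.000 + -2 = 32.500
axis y: 4·21.000 + 1/2 = 84.500
axis θ: 1·-51.000 + -1 = -52.000


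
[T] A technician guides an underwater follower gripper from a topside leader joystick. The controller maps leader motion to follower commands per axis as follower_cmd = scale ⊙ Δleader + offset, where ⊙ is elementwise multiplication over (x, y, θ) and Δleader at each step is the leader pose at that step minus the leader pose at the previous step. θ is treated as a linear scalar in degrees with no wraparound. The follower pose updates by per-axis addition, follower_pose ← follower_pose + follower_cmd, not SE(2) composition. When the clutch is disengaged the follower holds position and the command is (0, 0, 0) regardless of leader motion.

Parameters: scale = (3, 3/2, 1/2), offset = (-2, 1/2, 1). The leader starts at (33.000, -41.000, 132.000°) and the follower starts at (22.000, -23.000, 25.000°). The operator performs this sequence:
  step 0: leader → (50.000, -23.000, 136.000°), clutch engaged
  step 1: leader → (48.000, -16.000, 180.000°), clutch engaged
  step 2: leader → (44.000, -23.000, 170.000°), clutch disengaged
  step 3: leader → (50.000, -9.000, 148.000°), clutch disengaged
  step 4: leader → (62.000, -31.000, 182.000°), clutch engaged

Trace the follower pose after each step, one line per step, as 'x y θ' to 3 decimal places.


step 0: Δleader=(17.000, 18.000, 4.000°), engaged; cmd=(49.000, 27.500, 3.000°) → follower=(71.000, 4.500, 28.000°)
step 1: Δleader=(-2.000, 7.000, 44.000°), engaged; cmd=(-8.000, 11.000, 23.000°) → follower=(63.000, 15.500, 51.000°)
step 2: Δleader=(-4.000, -7.000, -10.000°), disengaged; cmd=(0,0,0) → follower holds at (63.000, 15.500, 51.000°)
step 3: Δleader=(6.000, 14.000, -22.000°), disengaged; cmd=(0,0,0) → follower holds at (63.000, 15.500, 51.000°)
step 4: Δleader=(12.000, -22.000, 34.000°), engaged; cmd=(34.000, -32.500, 18.000°) → follower=(97.000, -17.000, 69.000°)

71.000 4.500 28.000
63.000 15.500 51.000
63.000 15.500 51.000
63.000 15.500 51.000
97.000 -17.000 69.000


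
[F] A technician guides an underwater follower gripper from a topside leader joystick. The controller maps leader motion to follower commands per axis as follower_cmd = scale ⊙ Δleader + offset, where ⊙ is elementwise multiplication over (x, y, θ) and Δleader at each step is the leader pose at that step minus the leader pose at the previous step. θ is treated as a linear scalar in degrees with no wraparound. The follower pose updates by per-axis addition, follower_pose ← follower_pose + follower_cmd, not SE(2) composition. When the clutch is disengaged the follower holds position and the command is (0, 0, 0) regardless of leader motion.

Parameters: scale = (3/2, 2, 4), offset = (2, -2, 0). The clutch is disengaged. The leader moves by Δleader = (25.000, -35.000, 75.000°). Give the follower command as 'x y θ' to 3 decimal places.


0.000 0.000 0.000

clutch disengaged → follower holds; cmd = (0, 0, 0)


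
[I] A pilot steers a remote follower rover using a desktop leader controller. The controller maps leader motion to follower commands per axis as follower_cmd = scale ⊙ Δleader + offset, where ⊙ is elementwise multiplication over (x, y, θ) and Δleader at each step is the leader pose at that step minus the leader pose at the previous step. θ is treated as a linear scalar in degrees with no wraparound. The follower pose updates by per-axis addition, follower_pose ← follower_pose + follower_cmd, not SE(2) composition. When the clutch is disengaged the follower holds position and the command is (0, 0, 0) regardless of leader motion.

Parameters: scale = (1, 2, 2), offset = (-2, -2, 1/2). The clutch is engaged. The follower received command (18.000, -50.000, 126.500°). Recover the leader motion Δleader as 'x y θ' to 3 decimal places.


20.000 -24.000 63.000

axis x: (18.000 − -2) / (1) = 20.000
axis y: (-50.000 − -2) / (2) = -24.000
axis θ: (126.500 − 1/2) / (2) = 63.000


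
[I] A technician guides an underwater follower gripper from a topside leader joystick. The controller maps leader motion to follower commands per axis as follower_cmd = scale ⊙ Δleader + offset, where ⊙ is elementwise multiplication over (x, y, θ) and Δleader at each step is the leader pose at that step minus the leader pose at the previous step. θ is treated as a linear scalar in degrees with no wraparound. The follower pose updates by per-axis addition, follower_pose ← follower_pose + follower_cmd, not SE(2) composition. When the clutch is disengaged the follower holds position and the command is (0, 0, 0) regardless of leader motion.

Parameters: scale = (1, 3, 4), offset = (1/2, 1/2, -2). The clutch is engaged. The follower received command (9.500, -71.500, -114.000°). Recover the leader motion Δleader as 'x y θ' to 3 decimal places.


9.000 -24.000 -28.000

axis x: (9.500 − 1/2) / (1) = 9.000
axis y: (-71.500 − 1/2) / (3) = -24.000
axis θ: (-114.000 − -2) / (4) = -28.000


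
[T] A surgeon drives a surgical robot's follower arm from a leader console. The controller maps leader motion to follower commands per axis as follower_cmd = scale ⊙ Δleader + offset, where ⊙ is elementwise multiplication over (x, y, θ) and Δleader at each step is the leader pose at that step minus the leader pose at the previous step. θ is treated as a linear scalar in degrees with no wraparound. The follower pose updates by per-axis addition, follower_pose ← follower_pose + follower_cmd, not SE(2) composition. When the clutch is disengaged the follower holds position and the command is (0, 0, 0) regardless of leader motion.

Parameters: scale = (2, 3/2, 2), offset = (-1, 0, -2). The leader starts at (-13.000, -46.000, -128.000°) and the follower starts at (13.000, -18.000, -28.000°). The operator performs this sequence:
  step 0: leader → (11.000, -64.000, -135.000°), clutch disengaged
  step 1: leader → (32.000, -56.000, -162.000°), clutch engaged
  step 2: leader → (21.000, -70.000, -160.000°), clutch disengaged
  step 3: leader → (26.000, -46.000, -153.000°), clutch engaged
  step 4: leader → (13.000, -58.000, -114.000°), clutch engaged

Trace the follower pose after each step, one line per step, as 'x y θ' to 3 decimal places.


step 0: Δleader=(24.000, -18.000, -7.000°), disengaged; cmd=(0,0,0) → follower holds at (13.000, -18.000, -28.000°)
step 1: Δleader=(21.000, 8.000, -27.000°), engaged; cmd=(41.000, 12.000, -56.000°) → follower=(54.000, -6.000, -84.000°)
step 2: Δleader=(-11.000, -14.000, 2.000°), disengaged; cmd=(0,0,0) → follower holds at (54.000, -6.000, -84.000°)
step 3: Δleader=(5.000, 24.000, 7.000°), engaged; cmd=(9.000, 36.000, 12.000°) → follower=(63.000, 30.000, -72.000°)
step 4: Δleader=(-13.000, -12.000, 39.000°), engaged; cmd=(-27.000, -18.000, 76.000°) → follower=(36.000, 12.000, 4.000°)

13.000 -18.000 -28.000
54.000 -6.000 -84.000
54.000 -6.000 -84.000
63.000 30.000 -72.000
36.000 12.000 4.000


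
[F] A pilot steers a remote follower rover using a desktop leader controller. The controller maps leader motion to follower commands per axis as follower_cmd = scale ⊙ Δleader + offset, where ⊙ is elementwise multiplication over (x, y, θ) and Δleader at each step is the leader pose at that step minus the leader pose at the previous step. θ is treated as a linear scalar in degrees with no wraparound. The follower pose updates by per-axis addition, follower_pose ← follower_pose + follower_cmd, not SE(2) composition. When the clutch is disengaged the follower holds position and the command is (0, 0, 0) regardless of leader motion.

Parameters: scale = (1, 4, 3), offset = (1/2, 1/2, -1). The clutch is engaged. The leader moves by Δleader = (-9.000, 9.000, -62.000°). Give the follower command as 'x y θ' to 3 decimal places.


-8.500 36.500 -187.000

axis x: 1·-9.000 + 1/2 = -8.500
axis y: 4·9.000 + 1/2 = 36.500
axis θ: 3·-62.000 + -1 = -187.000


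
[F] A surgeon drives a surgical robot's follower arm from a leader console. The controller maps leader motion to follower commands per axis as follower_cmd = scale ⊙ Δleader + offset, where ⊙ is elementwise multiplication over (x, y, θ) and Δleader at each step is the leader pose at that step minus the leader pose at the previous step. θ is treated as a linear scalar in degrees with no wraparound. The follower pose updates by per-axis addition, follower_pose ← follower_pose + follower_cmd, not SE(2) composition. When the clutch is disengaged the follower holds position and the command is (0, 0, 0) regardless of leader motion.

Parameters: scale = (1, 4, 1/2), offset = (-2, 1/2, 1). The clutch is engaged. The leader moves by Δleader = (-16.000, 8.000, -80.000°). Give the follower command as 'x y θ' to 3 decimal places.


-18.000 32.500 -39.000

axis x: 1·-16.000 + -2 = -18.000
axis y: 4·8.000 + 1/2 = 32.500
axis θ: 1/2·-80.000 + 1 = -39.000


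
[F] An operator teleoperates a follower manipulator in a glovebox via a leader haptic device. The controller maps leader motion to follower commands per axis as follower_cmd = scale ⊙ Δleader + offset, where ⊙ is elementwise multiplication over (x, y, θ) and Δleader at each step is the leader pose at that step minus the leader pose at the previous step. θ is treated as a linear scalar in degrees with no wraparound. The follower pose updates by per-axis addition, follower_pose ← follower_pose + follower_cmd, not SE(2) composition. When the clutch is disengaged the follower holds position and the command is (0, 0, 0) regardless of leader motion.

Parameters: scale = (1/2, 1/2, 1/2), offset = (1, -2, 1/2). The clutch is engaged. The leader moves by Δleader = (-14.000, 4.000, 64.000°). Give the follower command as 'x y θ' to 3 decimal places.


axis x: 1/2·-14.000 + 1 = -6.000
axis y: 1/2·4.000 + -2 = 0.000
axis θ: 1/2·64.000 + 1/2 = 32.500

-6.000 0.000 32.500


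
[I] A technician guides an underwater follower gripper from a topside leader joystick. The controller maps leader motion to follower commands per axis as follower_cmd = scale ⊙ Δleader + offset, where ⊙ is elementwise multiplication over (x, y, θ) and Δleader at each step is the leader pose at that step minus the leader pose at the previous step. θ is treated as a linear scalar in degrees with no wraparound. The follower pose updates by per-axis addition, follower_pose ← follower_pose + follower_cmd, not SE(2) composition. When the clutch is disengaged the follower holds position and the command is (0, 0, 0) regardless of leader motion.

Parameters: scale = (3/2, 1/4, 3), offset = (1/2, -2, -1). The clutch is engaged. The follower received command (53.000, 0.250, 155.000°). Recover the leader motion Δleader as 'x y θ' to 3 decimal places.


35.000 9.000 52.000

axis x: (53.000 − 1/2) / (3/2) = 35.000
axis y: (0.250 − -2) / (1/4) = 9.000
axis θ: (155.000 − -1) / (3) = 52.000


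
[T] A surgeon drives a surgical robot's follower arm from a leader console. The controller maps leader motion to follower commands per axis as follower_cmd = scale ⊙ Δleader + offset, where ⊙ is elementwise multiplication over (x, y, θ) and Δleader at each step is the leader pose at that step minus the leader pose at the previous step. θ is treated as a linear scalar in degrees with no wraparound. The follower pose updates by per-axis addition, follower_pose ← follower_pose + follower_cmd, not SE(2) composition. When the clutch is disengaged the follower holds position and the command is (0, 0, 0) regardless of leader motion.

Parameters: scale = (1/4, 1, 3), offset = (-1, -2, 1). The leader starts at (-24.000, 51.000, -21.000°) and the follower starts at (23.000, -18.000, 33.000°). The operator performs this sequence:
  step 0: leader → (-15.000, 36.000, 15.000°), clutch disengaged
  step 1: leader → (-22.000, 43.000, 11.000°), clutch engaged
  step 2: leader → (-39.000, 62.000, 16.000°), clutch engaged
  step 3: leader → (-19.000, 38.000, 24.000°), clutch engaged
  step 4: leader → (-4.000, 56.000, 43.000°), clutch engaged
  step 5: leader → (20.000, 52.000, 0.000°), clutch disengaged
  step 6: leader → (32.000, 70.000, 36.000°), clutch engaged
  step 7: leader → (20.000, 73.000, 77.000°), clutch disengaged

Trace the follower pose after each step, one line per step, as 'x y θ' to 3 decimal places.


step 0: Δleader=(9.000, -15.000, 36.000°), disengaged; cmd=(0,0,0) → follower holds at (23.000, -18.000, 33.000°)
step 1: Δleader=(-7.000, 7.000, -4.000°), engaged; cmd=(-2.750, 5.000, -11.000°) → follower=(20.250, -13.000, 22.000°)
step 2: Δleader=(-17.000, 19.000, 5.000°), engaged; cmd=(-5.250, 17.000, 16.000°) → follower=(15.000, 4.000, 38.000°)
step 3: Δleader=(20.000, -24.000, 8.000°), engaged; cmd=(4.000, -26.000, 25.000°) → follower=(19.000, -22.000, 63.000°)
step 4: Δleader=(15.000, 18.000, 19.000°), engaged; cmd=(2.750, 16.000, 58.000°) → follower=(21.750, -6.000, 121.000°)
step 5: Δleader=(24.000, -4.000, -43.000°), disengaged; cmd=(0,0,0) → follower holds at (21.750, -6.000, 121.000°)
step 6: Δleader=(12.000, 18.000, 36.000°), engaged; cmd=(2.000, 16.000, 109.000°) → follower=(23.750, 10.000, 230.000°)
step 7: Δleader=(-12.000, 3.000, 41.000°), disengaged; cmd=(0,0,0) → follower holds at (23.750, 10.000, 230.000°)

23.000 -18.000 33.000
20.250 -13.000 22.000
15.000 4.000 38.000
19.000 -22.000 63.000
21.750 -6.000 121.000
21.750 -6.000 121.000
23.750 10.000 230.000
23.750 10.000 230.000


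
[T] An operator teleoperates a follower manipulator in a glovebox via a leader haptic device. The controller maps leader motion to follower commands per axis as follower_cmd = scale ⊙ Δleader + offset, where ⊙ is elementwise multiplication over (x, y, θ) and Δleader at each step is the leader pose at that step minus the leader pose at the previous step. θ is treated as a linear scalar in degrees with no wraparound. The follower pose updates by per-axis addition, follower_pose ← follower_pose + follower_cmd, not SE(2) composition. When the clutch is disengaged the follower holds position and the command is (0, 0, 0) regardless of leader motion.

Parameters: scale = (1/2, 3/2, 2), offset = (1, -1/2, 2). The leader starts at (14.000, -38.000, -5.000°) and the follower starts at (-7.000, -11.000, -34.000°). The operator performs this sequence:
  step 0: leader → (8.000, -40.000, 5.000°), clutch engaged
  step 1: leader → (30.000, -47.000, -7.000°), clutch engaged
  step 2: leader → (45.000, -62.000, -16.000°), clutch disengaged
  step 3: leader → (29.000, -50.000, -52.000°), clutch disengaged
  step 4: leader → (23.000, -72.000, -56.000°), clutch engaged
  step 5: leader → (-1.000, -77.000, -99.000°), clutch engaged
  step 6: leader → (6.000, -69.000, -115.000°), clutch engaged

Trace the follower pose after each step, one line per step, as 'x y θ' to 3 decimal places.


step 0: Δleader=(-6.000, -2.000, 10.000°), engaged; cmd=(-2.000, -3.500, 22.000°) → follower=(-9.000, -14.500, -12.000°)
step 1: Δleader=(22.000, -7.000, -12.000°), engaged; cmd=(12.000, -11.000, -22.000°) → follower=(3.000, -25.500, -34.000°)
step 2: Δleader=(15.000, -15.000, -9.000°), disengaged; cmd=(0,0,0) → follower holds at (3.000, -25.500, -34.000°)
step 3: Δleader=(-16.000, 12.000, -36.000°), disengaged; cmd=(0,0,0) → follower holds at (3.000, -25.500, -34.000°)
step 4: Δleader=(-6.000, -22.000, -4.000°), engaged; cmd=(-2.000, -33.500, -6.000°) → follower=(1.000, -59.000, -40.000°)
step 5: Δleader=(-24.000, -5.000, -43.000°), engaged; cmd=(-11.000, -8.000, -84.000°) → follower=(-10.000, -67.000, -124.000°)
step 6: Δleader=(7.000, 8.000, -16.000°), engaged; cmd=(4.500, 11.500, -30.000°) → follower=(-5.500, -55.500, -154.000°)

-9.000 -14.500 -12.000
3.000 -25.500 -34.000
3.000 -25.500 -34.000
3.000 -25.500 -34.000
1.000 -59.000 -40.000
-10.000 -67.000 -124.000
-5.500 -55.500 -154.000


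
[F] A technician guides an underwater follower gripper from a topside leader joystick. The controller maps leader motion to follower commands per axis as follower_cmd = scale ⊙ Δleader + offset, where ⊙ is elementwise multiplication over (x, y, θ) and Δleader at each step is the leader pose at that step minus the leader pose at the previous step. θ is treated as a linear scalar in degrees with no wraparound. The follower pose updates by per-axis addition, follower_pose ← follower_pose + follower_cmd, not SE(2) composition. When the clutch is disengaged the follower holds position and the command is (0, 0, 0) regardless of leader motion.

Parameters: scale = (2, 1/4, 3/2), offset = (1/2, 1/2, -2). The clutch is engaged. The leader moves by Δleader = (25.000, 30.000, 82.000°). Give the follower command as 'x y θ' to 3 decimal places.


axis x: 2·25.000 + 1/2 = 50.500
axis y: 1/4·30.000 + 1/2 = 8.000
axis θ: 3/2·82.000 + -2 = 121.000

50.500 8.000 121.000


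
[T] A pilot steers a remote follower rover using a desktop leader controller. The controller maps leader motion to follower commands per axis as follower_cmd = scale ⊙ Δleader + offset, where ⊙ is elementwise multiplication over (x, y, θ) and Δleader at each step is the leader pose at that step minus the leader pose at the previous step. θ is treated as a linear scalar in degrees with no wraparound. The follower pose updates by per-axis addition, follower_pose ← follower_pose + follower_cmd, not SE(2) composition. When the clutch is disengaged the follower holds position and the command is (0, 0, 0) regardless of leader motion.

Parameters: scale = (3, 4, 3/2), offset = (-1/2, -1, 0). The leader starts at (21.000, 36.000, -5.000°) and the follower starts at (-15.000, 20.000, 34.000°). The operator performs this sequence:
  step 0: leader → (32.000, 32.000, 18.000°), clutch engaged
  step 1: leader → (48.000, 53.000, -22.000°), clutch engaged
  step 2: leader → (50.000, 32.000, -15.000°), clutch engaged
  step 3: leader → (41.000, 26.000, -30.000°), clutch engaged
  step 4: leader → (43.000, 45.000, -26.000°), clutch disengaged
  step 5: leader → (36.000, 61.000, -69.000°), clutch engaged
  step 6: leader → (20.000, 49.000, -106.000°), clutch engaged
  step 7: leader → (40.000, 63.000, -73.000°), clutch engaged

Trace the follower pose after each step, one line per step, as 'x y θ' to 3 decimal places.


17.500 3.000 68.500
65.000 86.000 8.500
70.500 1.000 19.000
43.000 -24.000 -3.500
43.000 -24.000 -3.500
21.500 39.000 -68.000
-27.000 -10.000 -123.500
32.500 45.000 -74.000

step 0: Δleader=(11.000, -4.000, 23.000°), engaged; cmd=(32.500, -17.000, 34.500°) → follower=(17.500, 3.000, 68.500°)
step 1: Δleader=(16.000, 21.000, -40.000°), engaged; cmd=(47.500, 83.000, -60.000°) → follower=(65.000, 86.000, 8.500°)
step 2: Δleader=(2.000, -21.000, 7.000°), engaged; cmd=(5.500, -85.000, 10.500°) → follower=(70.500, 1.000, 19.000°)
step 3: Δleader=(-9.000, -6.000, -15.000°), engaged; cmd=(-27.500, -25.000, -22.500°) → follower=(43.000, -24.000, -3.500°)
step 4: Δleader=(2.000, 19.000, 4.000°), disengaged; cmd=(0,0,0) → follower holds at (43.000, -24.000, -3.500°)
step 5: Δleader=(-7.000, 16.000, -43.000°), engaged; cmd=(-21.500, 63.000, -64.500°) → follower=(21.500, 39.000, -68.000°)
step 6: Δleader=(-16.000, -12.000, -37.000°), engaged; cmd=(-48.500, -49.000, -55.500°) → follower=(-27.000, -10.000, -123.500°)
step 7: Δleader=(20.000, 14.000, 33.000°), engaged; cmd=(59.500, 55.000, 49.500°) → follower=(32.500, 45.000, -74.000°)
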